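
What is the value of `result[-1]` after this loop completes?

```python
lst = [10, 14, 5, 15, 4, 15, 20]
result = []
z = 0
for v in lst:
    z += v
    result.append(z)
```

Cumulative sum ends at 83
`result` takes the values: [] → [10] → [10, 24] → [10, 24, 29] → [10, 24, 29, 44] → [10, 24, 29, 44, 48] → [10, 24, 29, 44, 48, 63] → [10, 24, 29, 44, 48, 63, 83]
So `result[-1]` = 83

Answer: 83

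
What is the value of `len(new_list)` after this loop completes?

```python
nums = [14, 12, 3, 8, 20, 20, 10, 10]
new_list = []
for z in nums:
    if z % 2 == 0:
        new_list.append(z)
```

Count even numbers in [14, 12, 3, 8, 20, 20, 10, 10]
`new_list` takes the values: [] → [14] → [14, 12] → [14, 12, 8] → [14, 12, 8, 20] → [14, 12, 8, 20, 20] → [14, 12, 8, 20, 20, 10] → [14, 12, 8, 20, 20, 10, 10]
So `len(new_list)` = 7

Answer: 7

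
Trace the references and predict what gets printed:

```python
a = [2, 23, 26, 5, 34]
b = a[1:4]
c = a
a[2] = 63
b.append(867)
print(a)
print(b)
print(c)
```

Key concept: slice vs alias.
Step by step:
`a = [2, 23, 26, 5, 34]` → a = [2, 23, 26, 5, 34]
`b = a[1:4]` → b = [23, 26, 5]
`c = a` → c = [2, 23, 26, 5, 34] (same object as a)
`a[2] = 63` → a = [2, 23, 63, 5, 34] (same object as c); c = [2, 23, 63, 5, 34] (same object as a)
`b.append(867)` → b = [23, 26, 5, 867]
`print(a)` → prints [2, 23, 63, 5, 34]
`print(b)` → prints [23, 26, 5, 867]
`print(c)` → prints [2, 23, 63, 5, 34]

Answer:
[2, 23, 63, 5, 34]
[23, 26, 5, 867]
[2, 23, 63, 5, 34]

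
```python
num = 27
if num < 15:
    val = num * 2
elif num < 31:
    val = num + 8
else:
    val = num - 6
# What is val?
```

Trace:
`num = 27` → num = 27
`if num < 15: ...` → num < 15 is False, num < 31 is True → val = 35
So val = 35

Answer: 35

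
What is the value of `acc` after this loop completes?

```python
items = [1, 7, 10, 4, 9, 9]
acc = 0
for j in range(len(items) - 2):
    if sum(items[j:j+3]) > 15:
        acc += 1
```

Count windows with sum > 15
`acc` takes the values: 0 → 1 → 2 → 3 → 4

Answer: 4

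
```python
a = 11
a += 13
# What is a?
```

Trace:
`a = 11` → a = 11
`a += 13` → a = 24
So a = 24

Answer: 24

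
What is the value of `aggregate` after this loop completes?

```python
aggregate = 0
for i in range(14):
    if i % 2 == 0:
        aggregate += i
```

Sum of even numbers 0 to 13
`aggregate` takes the values: 0 → 2 → 6 → 12 → 20 → 30 → 42

Answer: 42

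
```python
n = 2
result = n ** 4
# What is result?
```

Trace:
`n = 2` → n = 2
`result = n ** 4` → result = 16
So result = 16

Answer: 16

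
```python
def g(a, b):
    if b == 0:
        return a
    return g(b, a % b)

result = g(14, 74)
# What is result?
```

g(14, 74) -> g(74, 14) -> g(14, 4) -> g(4, 2) -> g(2, 0) -> 2

Answer: 2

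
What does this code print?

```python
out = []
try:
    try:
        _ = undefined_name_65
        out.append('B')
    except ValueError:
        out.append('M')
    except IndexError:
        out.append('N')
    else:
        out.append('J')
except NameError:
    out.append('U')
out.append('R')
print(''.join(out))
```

Execution trace: 'U' (outer except NameError) → 'R' (after the try/except). Output: UR

Answer: UR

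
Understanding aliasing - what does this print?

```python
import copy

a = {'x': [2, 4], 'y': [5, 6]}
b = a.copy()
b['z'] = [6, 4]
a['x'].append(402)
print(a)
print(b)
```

Key concept: shallow copy of dict with mutable values.
Step by step:
`a = {'x': [2, 4], 'y': [5, 6]}` → a = {'x': [2, 4], 'y': [5, 6]}
`b = a.copy()` → b = {'x': [2, 4], 'y': [5, 6]}
`b['z'] = [6, 4]` → b = {'x': [2, 4], 'y': [5, 6], 'z': [6, 4]}
`a['x'].append(402)` → a = {'x': [2, 4, 402], 'y': [5, 6]}; b = {'x': [2, 4, 402], 'y': [5, 6], 'z': [6, 4]}
`print(a)` → prints {'x': [2, 4, 402], 'y': [5, 6]}
`print(b)` → prints {'x': [2, 4, 402], 'y': [5, 6], 'z': [6, 4]}

Answer:
{'x': [2, 4, 402], 'y': [5, 6]}
{'x': [2, 4, 402], 'y': [5, 6], 'z': [6, 4]}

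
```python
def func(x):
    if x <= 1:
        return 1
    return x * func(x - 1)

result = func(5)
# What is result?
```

func(5) = 5 * 4 * 3 * 2 * 1 = 120

Answer: 120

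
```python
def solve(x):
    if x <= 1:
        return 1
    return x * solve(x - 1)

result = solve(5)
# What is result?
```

solve(5) = 5 * 4 * 3 * 2 * 1 = 120

Answer: 120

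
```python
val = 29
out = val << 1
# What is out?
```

Trace:
`val = 29` → val = 29
`out = val << 1` → out = 58
So out = 58

Answer: 58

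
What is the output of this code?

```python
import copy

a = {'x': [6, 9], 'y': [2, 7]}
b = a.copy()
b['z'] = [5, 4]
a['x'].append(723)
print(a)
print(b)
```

Key concept: shallow copy of dict with mutable values.
Step by step:
`a = {'x': [6, 9], 'y': [2, 7]}` → a = {'x': [6, 9], 'y': [2, 7]}
`b = a.copy()` → b = {'x': [6, 9], 'y': [2, 7]}
`b['z'] = [5, 4]` → b = {'x': [6, 9], 'y': [2, 7], 'z': [5, 4]}
`a['x'].append(723)` → a = {'x': [6, 9, 723], 'y': [2, 7]}; b = {'x': [6, 9, 723], 'y': [2, 7], 'z': [5, 4]}
`print(a)` → prints {'x': [6, 9, 723], 'y': [2, 7]}
`print(b)` → prints {'x': [6, 9, 723], 'y': [2, 7], 'z': [5, 4]}

Answer:
{'x': [6, 9, 723], 'y': [2, 7]}
{'x': [6, 9, 723], 'y': [2, 7], 'z': [5, 4]}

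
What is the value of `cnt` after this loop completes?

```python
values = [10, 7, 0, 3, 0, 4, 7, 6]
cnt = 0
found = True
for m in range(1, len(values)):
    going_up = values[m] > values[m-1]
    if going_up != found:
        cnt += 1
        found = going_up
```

Count direction changes in [10, 7, 0, 3, 0, 4, 7, 6]
`cnt` takes the values: 0 → 1 → 2 → 3 → 4 → 5

Answer: 5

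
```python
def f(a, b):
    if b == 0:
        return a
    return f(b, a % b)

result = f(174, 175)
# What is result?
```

f(174, 175) -> f(175, 174) -> f(174, 1) -> f(1, 0) -> 1

Answer: 1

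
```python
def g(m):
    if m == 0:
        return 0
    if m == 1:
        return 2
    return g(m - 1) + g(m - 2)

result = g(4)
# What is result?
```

Build up from base cases: g(0)=0, g(1)=2, g(2)=2, g(3)=4, g(4)=6

Answer: 6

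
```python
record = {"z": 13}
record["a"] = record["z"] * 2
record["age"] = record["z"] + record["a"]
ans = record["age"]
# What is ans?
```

Trace:
`record = {"z": 13}` → record = {'z': 13}
`record["a"] = record["z"] * 2` → record = {'z': 13, 'a': 26}
`record["age"] = record["z"] + record["a"]` → record = {'z': 13, 'a': 26, 'age': 39}
`ans = record["age"]` → ans = 39
So ans = 39

Answer: 39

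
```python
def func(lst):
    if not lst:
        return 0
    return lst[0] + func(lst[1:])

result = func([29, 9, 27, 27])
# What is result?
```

29 + 9 + 27 + 27 + 0 = 92

Answer: 92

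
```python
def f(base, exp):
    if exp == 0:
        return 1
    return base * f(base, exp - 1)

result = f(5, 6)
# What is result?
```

f(5, 6) = 5 * 5 * 5 * 5 * 5 * 5 = 15625

Answer: 15625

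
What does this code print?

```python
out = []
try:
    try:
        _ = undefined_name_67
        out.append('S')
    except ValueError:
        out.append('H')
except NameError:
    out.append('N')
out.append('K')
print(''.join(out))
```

Execution trace: 'N' (outer except NameError) → 'K' (after the try/except). Output: NK

Answer: NK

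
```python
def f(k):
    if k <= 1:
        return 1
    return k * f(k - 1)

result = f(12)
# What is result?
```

f(12) = 12 * 11 * 10 * 9 * 8 * 7 * 6 * 5 * 4 * 3 * 2 * 1 = 479001600

Answer: 479001600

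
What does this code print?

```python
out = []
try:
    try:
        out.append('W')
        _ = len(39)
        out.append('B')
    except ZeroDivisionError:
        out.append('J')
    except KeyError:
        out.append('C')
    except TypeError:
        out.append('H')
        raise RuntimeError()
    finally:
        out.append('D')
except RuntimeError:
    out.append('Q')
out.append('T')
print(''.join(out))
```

Execution trace: 'W' (inner try body) → 'H' (inner except TypeError) → 'D' (inner finally) → 'Q' (outer except RuntimeError) → 'T' (after the try/except). Output: WHDQT

Answer: WHDQT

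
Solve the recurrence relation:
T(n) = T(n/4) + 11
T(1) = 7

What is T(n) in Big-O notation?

Each step divides n by 4 and adds 11. After log_4(n) steps we reach T(1)=7. So T(n) = 11·log_4(n) + 7 = O(log n).

Answer: O(log n)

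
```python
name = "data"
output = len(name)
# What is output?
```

Trace:
`name = "data"` → name = 'data'
`output = len(name)` → output = 4
So output = 4

Answer: 4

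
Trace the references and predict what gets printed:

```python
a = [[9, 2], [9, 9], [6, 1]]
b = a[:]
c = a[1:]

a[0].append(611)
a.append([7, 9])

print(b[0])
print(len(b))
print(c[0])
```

Key concept: slice with nested mutation.
Step by step:
`a = [[9, 2], [9, 9], [6, 1]]` → a = [[9, 2], [9, 9], [6, 1]]
`b = a[:]` → b = [[9, 2], [9, 9], [6, 1]]
`c = a[1:]` → c = [[9, 9], [6, 1]]
`a[0].append(611)` → a = [[9, 2, 611], [9, 9], [6, 1]]; b = [[9, 2, 611], [9, 9], [6, 1]]
`a.append([7, 9])` → a = [[9, 2, 611], [9, 9], [6, 1], [7, 9]]
`print(b[0])` → prints [9, 2, 611]
`print(len(b))` → prints 3
`print(c[0])` → prints [9, 9]

Answer:
[9, 2, 611]
3
[9, 9]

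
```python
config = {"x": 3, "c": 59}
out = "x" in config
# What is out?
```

Trace:
`config = {"x": 3, "c": 59}` → config = {'x': 3, 'c': 59}
`out = "x" in config` → out = True
So out = True

Answer: True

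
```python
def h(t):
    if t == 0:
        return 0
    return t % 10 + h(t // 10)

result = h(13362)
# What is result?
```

Sum of digits of 13362: 2 + 6 + 3 + 3 + 1 = 15

Answer: 15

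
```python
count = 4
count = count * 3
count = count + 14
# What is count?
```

Trace:
`count = 4` → count = 4
`count = count * 3` → count = 12
`count = count + 14` → count = 26
So count = 26

Answer: 26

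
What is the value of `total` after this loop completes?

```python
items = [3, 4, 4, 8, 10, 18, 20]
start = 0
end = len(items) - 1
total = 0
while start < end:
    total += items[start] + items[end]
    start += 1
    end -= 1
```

Sum of pairs from ends
`total` takes the values: 0 → 23 → 45 → 59

Answer: 59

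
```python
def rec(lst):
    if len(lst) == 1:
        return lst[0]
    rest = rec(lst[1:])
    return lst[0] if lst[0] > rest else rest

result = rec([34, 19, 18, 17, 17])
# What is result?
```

Recursive max over [34, 19, 18, 17, 17] = 34

Answer: 34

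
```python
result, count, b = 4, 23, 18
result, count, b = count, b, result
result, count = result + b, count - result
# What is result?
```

Trace:
`result, count, b = 4, 23, 18` → result = 4; count = 23; b = 18
`result, count, b = count, b, result` → result = 23; count = 18; b = 4
`result, count = result + b, count - result` → result = 27; count = -5
So result = 27

Answer: 27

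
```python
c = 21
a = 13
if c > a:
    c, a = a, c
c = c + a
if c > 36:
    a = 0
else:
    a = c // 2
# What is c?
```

Trace:
`c = 21` → c = 21
`a = 13` → a = 13
`if c > a: ...` → c > a is True → c = 13; a = 21
`c = c + a` → c = 34
`if c > 36: ...` → c > 36 is False, take else branch → a = 17
So c = 34

Answer: 34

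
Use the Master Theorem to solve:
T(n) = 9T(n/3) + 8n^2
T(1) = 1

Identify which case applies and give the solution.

a=9, b=3, f(n)=8n^2. log_3(9) = 2. Since c=2 = 2, Case 2 applies: T(n) = Θ(n^log_b(a) · log n) = O(n^2 log n).

Answer: O(n^2 log n) - Case 2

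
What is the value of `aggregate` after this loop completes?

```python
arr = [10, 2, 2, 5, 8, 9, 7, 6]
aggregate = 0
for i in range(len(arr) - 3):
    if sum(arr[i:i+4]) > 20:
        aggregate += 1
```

Count windows with sum > 20
`aggregate` takes the values: 0 → 1 → 2 → 3

Answer: 3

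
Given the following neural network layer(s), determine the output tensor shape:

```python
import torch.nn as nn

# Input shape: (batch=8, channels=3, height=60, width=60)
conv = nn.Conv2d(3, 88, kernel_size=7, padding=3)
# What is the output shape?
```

Input: (8, 3, 60, 60) -> Output: (8, 88, 60, 60)

Answer: (8, 88, 60, 60)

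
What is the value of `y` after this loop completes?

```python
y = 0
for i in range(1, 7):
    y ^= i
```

XOR of 1 to 6
`y` takes the values: 0 → 1 → 3 → 0 → 4 → 1 → 7

Answer: 7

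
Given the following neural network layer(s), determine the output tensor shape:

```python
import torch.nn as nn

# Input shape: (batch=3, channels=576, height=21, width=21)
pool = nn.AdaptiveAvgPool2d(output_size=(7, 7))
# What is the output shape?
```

Input: (3, 576, 21, 21) -> Output: (3, 576, 7, 7)

Answer: (3, 576, 7, 7)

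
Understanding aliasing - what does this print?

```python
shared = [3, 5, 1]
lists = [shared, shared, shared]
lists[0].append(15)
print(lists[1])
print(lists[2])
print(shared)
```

Key concept: list of same reference.
Step by step:
`shared = [3, 5, 1]` → shared = [3, 5, 1]
`lists = [shared, shared, shared]` → lists = [[3, 5, 1], [3, 5, 1], [3, 5, 1]]
`lists[0].append(15)` → shared = [3, 5, 1, 15]; lists = [[3, 5, 1, 15], [3, 5, 1, 15], [3, 5, 1, 15]]
`print(lists[1])` → prints [3, 5, 1, 15]
`print(lists[2])` → prints [3, 5, 1, 15]
`print(shared)` → prints [3, 5, 1, 15]

Answer:
[3, 5, 1, 15]
[3, 5, 1, 15]
[3, 5, 1, 15]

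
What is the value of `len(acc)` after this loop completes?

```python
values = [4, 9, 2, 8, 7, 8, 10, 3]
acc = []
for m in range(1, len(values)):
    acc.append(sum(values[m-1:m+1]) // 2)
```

Number of 2-element averages
`acc` takes the values: [] → [6] → [6, 5] → [6, 5, 5] → [6, 5, 5, 7] → [6, 5, 5, 7, 7] → [6, 5, 5, 7, 7, 9] → [6, 5, 5, 7, 7, 9, 6]
So `len(acc)` = 7

Answer: 7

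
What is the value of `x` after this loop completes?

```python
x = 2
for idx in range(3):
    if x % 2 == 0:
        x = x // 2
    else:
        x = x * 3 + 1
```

Collatz-style transformation from 2
`x` takes the values: 2 → 1 → 4 → 2

Answer: 2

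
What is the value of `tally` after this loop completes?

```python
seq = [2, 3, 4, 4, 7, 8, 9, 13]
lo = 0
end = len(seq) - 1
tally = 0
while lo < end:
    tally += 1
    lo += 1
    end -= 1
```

Iterations until pointers meet (list length 8)
`tally` takes the values: 0 → 1 → 2 → 3 → 4

Answer: 4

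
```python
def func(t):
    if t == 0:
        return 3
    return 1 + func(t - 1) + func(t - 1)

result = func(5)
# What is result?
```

func(t) = 1 + 2·func(t-1), func(0)=3. Closed form: (3+1)·2^5 - 1 = 127.

Answer: 127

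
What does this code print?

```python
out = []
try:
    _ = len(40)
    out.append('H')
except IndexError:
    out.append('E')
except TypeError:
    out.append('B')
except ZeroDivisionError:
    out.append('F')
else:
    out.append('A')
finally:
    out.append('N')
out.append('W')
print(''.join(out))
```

Execution trace: 'B' (except TypeError) → 'N' (finally) → 'W' (after the try/except). Output: BNW

Answer: BNW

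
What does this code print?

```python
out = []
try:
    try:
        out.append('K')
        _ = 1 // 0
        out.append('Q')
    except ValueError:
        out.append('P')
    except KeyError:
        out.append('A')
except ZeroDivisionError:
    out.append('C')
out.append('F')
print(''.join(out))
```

Execution trace: 'K' (try body) → 'C' (outer except ZeroDivisionError) → 'F' (after the try/except). Output: KCF

Answer: KCF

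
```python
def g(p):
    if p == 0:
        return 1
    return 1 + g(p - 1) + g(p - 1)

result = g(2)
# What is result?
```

g(p) = 1 + 2·g(p-1), g(0)=1. Closed form: (1+1)·2^2 - 1 = 7.

Answer: 7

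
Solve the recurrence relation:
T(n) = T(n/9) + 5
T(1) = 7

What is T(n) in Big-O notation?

Each step divides n by 9 and adds 5. After log_9(n) steps we reach T(1)=7. So T(n) = 5·log_9(n) + 7 = O(log n).

Answer: O(log n)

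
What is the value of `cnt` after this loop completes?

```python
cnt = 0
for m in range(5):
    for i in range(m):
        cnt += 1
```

Triangle number: 0+1+2+...+4
`cnt` takes the values: 0 → 1 → 2 → 3 → 4 → 5 → 6 → 7 → 8 → 9 → 10

Answer: 10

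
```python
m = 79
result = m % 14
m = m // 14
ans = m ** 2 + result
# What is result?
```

Trace:
`m = 79` → m = 79
`result = m % 14` → result = 9
`m = m // 14` → m = 5
`ans = m ** 2 + result` → ans = 34
So result = 9

Answer: 9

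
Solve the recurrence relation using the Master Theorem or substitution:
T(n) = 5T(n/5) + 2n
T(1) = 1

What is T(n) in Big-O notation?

By Master Theorem: a=5, b=5, f(n)=2n. Since log_5(5) = 1 and f(n) = Θ(n^1), Case 2 applies. T(n) = O(n log n).

Answer: O(n log n)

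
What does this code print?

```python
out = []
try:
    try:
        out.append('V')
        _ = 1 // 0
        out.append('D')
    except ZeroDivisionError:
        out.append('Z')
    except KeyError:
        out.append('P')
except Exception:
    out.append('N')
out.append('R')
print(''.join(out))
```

Execution trace: 'V' (inner try body) → 'Z' (inner except ZeroDivisionError) → 'R' (after the try/except). Output: VZR

Answer: VZR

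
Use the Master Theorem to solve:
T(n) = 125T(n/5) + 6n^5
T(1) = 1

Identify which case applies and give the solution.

a=125, b=5, f(n)=6n^5. log_5(125) = 3. Since c=5 > 3 and the regularity condition holds (125(n/5)^5 = (125/5^5)n^5 with 125/5^5 < 1), Case 3 applies: T(n) = Θ(f(n)) = O(n^5).

Answer: O(n^5) - Case 3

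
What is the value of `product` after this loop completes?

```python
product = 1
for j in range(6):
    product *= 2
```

2^6 = 64
`product` takes the values: 1 → 2 → 4 → 8 → 16 → 32 → 64

Answer: 64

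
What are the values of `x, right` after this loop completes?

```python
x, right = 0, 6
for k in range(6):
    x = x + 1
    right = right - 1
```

x goes 0→6, right goes 6→0
`x, right` takes the values: (0, 6) → (1, 6) → (1, 5) → (2, 5) → (2, 4) → (3, 4) → (3, 3) → (4, 3) → (4, 2) → (5, 2) → (5, 1) → (6, 1) → (6, 0)

Answer: 6, 0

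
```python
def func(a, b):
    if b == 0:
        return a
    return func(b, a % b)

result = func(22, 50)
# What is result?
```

func(22, 50) -> func(50, 22) -> func(22, 6) -> func(6, 4) -> func(4, 2) -> func(2, 0) -> 2

Answer: 2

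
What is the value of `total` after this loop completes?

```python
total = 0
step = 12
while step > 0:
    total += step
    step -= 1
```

Sum 12 down to 1
`total` takes the values: 0 → 12 → 23 → 33 → 42 → 50 → 57 → 63 → 68 → 72 → 75 → 77 → 78

Answer: 78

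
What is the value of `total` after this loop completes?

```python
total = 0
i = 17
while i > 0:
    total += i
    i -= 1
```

Sum 17 down to 1
`total` takes the values: 0 → 17 → 33 → 48 → 62 → 75 → 87 → 98 → 108 → 117 → 125 → 132 → 138 → 143 → 147 → 150 → 152 → 153

Answer: 153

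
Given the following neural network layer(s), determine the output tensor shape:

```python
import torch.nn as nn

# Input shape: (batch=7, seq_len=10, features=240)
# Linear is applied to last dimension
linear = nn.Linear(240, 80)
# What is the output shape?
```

Input: (7, 10, 240) -> Output: (7, 10, 80)

Answer: (7, 10, 80)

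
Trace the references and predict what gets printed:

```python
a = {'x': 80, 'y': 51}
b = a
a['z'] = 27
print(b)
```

Key concept: dict aliasing.
Step by step:
`a = {'x': 80, 'y': 51}` → a = {'x': 80, 'y': 51}
`b = a` → b = {'x': 80, 'y': 51} (same object as a)
`a['z'] = 27` → a = {'x': 80, 'y': 51, 'z': 27} (same object as b); b = {'x': 80, 'y': 51, 'z': 27} (same object as a)
`print(b)` → prints {'x': 80, 'y': 51, 'z': 27}

Answer: {'x': 80, 'y': 51, 'z': 27}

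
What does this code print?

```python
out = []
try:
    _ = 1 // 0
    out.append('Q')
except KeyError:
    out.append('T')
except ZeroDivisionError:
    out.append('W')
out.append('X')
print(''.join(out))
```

Execution trace: 'W' (except ZeroDivisionError) → 'X' (after the try/except). Output: WX

Answer: WX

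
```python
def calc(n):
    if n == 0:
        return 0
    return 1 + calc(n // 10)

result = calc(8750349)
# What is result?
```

Count of digits of 8750349: 7

Answer: 7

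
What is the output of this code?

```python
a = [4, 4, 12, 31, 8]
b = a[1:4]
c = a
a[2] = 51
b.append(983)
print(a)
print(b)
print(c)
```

Key concept: slice vs alias.
Step by step:
`a = [4, 4, 12, 31, 8]` → a = [4, 4, 12, 31, 8]
`b = a[1:4]` → b = [4, 12, 31]
`c = a` → c = [4, 4, 12, 31, 8] (same object as a)
`a[2] = 51` → a = [4, 4, 51, 31, 8] (same object as c); c = [4, 4, 51, 31, 8] (same object as a)
`b.append(983)` → b = [4, 12, 31, 983]
`print(a)` → prints [4, 4, 51, 31, 8]
`print(b)` → prints [4, 12, 31, 983]
`print(c)` → prints [4, 4, 51, 31, 8]

Answer:
[4, 4, 51, 31, 8]
[4, 12, 31, 983]
[4, 4, 51, 31, 8]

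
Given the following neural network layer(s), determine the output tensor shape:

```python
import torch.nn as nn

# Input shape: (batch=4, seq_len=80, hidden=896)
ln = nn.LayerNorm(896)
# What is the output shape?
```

Input: (4, 80, 896) -> Output: (4, 80, 896)

Answer: (4, 80, 896)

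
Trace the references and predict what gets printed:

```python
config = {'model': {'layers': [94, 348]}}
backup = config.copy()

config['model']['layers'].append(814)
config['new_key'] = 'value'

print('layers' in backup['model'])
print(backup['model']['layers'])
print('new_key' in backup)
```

Key concept: shallow copy gotcha with nested dict.
Step by step:
`config = {'model': {'layers': [94, 348]}}` → config = {'model': {'layers': [94, 348]}}
`backup = config.copy()` → backup = {'model': {'layers': [94, 348]}}
`config['model']['layers'].append(814)` → config = {'model': {'layers': [94, 348, 814]}}; backup = {'model': {'layers': [94, 348, 814]}}
`config['new_key'] = 'value'` → config = {'model': {'layers': [94, 348, 814]}, 'new_key': 'value'}
`print('layers' in backup['model'])` → prints True
`print(backup['model']['layers'])` → prints [94, 348, 814]
`print('new_key' in backup)` → prints False

Answer:
True
[94, 348, 814]
False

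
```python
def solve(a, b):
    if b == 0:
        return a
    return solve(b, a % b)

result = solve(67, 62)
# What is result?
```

solve(67, 62) -> solve(62, 5) -> solve(5, 2) -> solve(2, 1) -> solve(1, 0) -> 1

Answer: 1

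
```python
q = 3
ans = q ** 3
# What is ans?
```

Trace:
`q = 3` → q = 3
`ans = q ** 3` → ans = 27
So ans = 27

Answer: 27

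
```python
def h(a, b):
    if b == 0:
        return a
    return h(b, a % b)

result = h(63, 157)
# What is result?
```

h(63, 157) -> h(157, 63) -> h(63, 31) -> h(31, 1) -> h(1, 0) -> 1

Answer: 1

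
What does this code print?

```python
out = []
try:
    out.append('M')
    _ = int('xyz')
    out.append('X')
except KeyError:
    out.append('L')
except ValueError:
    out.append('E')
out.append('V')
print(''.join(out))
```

Execution trace: 'M' (try body) → 'E' (except ValueError) → 'V' (after the try/except). Output: MEV

Answer: MEV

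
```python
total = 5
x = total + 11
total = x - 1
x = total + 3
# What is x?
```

Trace:
`total = 5` → total = 5
`x = total + 11` → x = 16
`total = x - 1` → total = 15
`x = total + 3` → x = 18
So x = 18

Answer: 18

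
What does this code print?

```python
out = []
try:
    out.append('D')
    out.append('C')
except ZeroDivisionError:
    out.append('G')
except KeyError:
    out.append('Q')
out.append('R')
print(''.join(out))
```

Execution trace: 'D' (try body) → 'C' (try body, no exception) → 'R' (after the try/except). Output: DCR

Answer: DCR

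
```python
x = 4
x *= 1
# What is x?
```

Trace:
`x = 4` → x = 4
`x *= 1` → x = 4
So x = 4

Answer: 4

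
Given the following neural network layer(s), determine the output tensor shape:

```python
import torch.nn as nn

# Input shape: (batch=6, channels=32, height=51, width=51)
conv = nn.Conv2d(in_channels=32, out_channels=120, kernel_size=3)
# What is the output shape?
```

Input: (6, 32, 51, 51) -> Output: (6, 120, 49, 49)

Answer: (6, 120, 49, 49)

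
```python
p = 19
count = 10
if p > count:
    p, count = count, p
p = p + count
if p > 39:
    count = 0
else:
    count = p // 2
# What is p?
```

Trace:
`p = 19` → p = 19
`count = 10` → count = 10
`if p > count: ...` → p > count is True → p = 10; count = 19
`p = p + count` → p = 29
`if p > 39: ...` → p > 39 is False, take else branch → count = 14
So p = 29

Answer: 29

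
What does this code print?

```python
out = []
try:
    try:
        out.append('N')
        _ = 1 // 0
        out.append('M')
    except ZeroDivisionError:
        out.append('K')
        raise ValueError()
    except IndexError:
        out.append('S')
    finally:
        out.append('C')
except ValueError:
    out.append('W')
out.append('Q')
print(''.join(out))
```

Execution trace: 'N' (inner try body) → 'K' (inner except ZeroDivisionError) → 'C' (inner finally) → 'W' (outer except ValueError) → 'Q' (after the try/except). Output: NKCWQ

Answer: NKCWQ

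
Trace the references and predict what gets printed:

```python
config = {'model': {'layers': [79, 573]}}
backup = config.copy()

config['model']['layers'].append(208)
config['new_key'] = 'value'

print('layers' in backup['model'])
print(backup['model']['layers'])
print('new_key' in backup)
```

Key concept: shallow copy gotcha with nested dict.
Step by step:
`config = {'model': {'layers': [79, 573]}}` → config = {'model': {'layers': [79, 573]}}
`backup = config.copy()` → backup = {'model': {'layers': [79, 573]}}
`config['model']['layers'].append(208)` → config = {'model': {'layers': [79, 573, 208]}}; backup = {'model': {'layers': [79, 573, 208]}}
`config['new_key'] = 'value'` → config = {'model': {'layers': [79, 573, 208]}, 'new_key': 'value'}
`print('layers' in backup['model'])` → prints True
`print(backup['model']['layers'])` → prints [79, 573, 208]
`print('new_key' in backup)` → prints False

Answer:
True
[79, 573, 208]
False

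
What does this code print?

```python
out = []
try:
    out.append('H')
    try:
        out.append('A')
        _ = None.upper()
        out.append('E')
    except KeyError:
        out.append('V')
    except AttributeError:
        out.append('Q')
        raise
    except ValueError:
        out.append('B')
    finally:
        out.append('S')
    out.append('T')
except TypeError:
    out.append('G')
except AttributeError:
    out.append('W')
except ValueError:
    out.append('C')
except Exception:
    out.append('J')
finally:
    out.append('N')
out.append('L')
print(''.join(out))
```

Execution trace: 'H' (try body) → 'A' (inner try body) → 'Q' (inner except AttributeError) → 'S' (inner finally) → 'W' (except AttributeError) → 'N' (finally) → 'L' (after the try/except). Output: HAQSWNL

Answer: HAQSWNL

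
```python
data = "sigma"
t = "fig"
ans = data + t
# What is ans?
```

Trace:
`data = "sigma"` → data = 'sigma'
`t = "fig"` → t = 'fig'
`ans = data + t` → ans = 'sigmafig'
So ans = 'sigmafig'

Answer: 'sigmafig'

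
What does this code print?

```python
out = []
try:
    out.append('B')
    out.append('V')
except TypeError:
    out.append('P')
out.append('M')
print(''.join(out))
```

Execution trace: 'B' (try body) → 'V' (try body, no exception) → 'M' (after the try/except). Output: BVM

Answer: BVM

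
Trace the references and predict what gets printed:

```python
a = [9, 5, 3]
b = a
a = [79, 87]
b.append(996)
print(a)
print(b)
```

Key concept: rebinding vs mutation: a is rebound to a new list, b still points at the original.
Step by step:
`a = [9, 5, 3]` → a = [9, 5, 3]
`b = a` → b = [9, 5, 3] (same object as a)
`a = [79, 87]` → a = [79, 87]
`b.append(996)` → b = [9, 5, 3, 996]
`print(a)` → prints [79, 87]
`print(b)` → prints [9, 5, 3, 996]

Answer:
[79, 87]
[9, 5, 3, 996]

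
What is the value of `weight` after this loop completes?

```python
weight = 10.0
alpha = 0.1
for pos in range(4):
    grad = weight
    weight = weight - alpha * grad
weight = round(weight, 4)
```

Gradient descent: w = 10.0 * (1 - 0.1)^4
`weight` takes the values: 10.0 → 9.0 → 8.1 → 7.29 → 6.561

Answer: 6.561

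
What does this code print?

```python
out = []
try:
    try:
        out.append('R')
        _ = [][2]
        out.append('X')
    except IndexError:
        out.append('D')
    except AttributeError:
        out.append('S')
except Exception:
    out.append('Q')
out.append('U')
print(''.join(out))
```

Execution trace: 'R' (inner try body) → 'D' (inner except IndexError) → 'U' (after the try/except). Output: RDU

Answer: RDU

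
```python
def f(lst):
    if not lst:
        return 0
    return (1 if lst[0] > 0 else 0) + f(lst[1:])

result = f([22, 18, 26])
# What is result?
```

Count of positive elements in [22, 18, 26] = 3

Answer: 3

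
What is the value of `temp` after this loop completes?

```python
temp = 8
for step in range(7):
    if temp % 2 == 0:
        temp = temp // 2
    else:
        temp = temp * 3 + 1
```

Collatz-style transformation from 8
`temp` takes the values: 8 → 4 → 2 → 1 → 4 → 2 → 1 → 4

Answer: 4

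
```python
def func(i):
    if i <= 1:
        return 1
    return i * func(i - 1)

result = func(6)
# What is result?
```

func(6) = 6 * 5 * 4 * 3 * 2 * 1 = 720

Answer: 720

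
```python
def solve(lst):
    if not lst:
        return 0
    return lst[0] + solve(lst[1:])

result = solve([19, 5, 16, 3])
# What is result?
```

19 + 5 + 16 + 3 + 0 = 43

Answer: 43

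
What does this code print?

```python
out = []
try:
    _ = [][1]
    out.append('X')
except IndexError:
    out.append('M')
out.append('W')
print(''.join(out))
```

Execution trace: 'M' (except IndexError) → 'W' (after the try/except). Output: MW

Answer: MW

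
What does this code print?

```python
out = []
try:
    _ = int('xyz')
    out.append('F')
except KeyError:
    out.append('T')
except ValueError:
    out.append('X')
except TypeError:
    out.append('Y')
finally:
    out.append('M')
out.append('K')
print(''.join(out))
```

Execution trace: 'X' (except ValueError) → 'M' (finally) → 'K' (after the try/except). Output: XMK

Answer: XMK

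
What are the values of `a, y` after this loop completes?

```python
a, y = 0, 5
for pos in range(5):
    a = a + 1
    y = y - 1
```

a goes 0→5, y goes 5→0
`a, y` takes the values: (0, 5) → (1, 5) → (1, 4) → (2, 4) → (2, 3) → (3, 3) → (3, 2) → (4, 2) → (4, 1) → (5, 1) → (5, 0)

Answer: 5, 0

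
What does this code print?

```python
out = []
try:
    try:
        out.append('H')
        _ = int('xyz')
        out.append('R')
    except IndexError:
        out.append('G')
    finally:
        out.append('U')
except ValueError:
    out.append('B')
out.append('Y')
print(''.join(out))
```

Execution trace: 'H' (inner try body) → 'U' (inner finally) → 'B' (outer except ValueError) → 'Y' (after the try/except). Output: HUBY

Answer: HUBY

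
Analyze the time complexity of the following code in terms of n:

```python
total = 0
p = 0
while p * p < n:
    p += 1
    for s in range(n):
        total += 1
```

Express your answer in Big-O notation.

Each loop level contributes: √n × n. Multiplying the contributions gives O(n√n).

Answer: O(n√n)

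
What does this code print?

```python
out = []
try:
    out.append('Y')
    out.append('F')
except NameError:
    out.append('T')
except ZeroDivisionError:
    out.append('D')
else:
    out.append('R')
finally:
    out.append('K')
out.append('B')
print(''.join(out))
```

Execution trace: 'Y' (try body) → 'F' (try body, no exception) → 'R' (else) → 'K' (finally) → 'B' (after the try/except). Output: YFRKB

Answer: YFRKB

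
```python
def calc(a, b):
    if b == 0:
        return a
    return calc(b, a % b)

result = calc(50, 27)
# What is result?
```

calc(50, 27) -> calc(27, 23) -> calc(23, 4) -> calc(4, 3) -> calc(3, 1) -> calc(1, 0) -> 1

Answer: 1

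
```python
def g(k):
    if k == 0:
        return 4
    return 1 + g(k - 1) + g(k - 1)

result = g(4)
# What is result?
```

g(k) = 1 + 2·g(k-1), g(0)=4. Closed form: (4+1)·2^4 - 1 = 79.

Answer: 79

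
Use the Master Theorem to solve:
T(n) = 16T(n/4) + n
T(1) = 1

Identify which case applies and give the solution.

a=16, b=4, f(n)=n. log_4(16) = 2. Since c=1 < 2, Case 1 applies: T(n) = Θ(n^log_b(a)) = O(n^2).

Answer: O(n^2) - Case 1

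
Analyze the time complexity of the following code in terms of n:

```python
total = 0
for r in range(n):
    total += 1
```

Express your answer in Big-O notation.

Each loop level contributes: n. Multiplying the contributions gives O(n).

Answer: O(n)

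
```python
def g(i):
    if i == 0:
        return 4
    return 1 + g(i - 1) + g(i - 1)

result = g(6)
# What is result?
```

g(i) = 1 + 2·g(i-1), g(0)=4. Closed form: (4+1)·2^6 - 1 = 319.

Answer: 319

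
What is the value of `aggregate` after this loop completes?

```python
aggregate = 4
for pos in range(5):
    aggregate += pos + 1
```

Start at 4, add 1 to 5 = 19
`aggregate` takes the values: 4 → 5 → 7 → 10 → 14 → 19

Answer: 19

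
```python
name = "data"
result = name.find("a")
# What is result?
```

Trace:
`name = "data"` → name = 'data'
`result = name.find("a")` → result = 1
So result = 1

Answer: 1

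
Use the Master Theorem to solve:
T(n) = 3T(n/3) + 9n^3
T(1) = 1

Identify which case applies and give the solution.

a=3, b=3, f(n)=9n^3. log_3(3) = 1. Since c=3 > 1 and the regularity condition holds (3(n/3)^3 = (3/3^3)n^3 with 3/3^3 < 1), Case 3 applies: T(n) = Θ(f(n)) = O(n^3).

Answer: O(n^3) - Case 3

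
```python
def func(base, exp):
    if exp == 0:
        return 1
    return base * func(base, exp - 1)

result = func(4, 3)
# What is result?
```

func(4, 3) = 4 * 4 * 4 = 64

Answer: 64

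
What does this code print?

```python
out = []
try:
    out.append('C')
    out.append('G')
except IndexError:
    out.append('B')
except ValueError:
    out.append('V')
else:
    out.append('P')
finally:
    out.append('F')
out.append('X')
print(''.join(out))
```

Execution trace: 'C' (try body) → 'G' (try body, no exception) → 'P' (else) → 'F' (finally) → 'X' (after the try/except). Output: CGPFX

Answer: CGPFX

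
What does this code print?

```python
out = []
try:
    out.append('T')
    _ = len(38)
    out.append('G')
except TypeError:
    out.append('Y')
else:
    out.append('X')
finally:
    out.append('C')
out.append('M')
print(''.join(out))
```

Execution trace: 'T' (try body) → 'Y' (except TypeError) → 'C' (finally) → 'M' (after the try/except). Output: TYCM

Answer: TYCM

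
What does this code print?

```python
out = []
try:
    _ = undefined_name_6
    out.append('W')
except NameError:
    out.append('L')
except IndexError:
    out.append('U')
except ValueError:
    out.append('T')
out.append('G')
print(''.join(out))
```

Execution trace: 'L' (except NameError) → 'G' (after the try/except). Output: LG

Answer: LG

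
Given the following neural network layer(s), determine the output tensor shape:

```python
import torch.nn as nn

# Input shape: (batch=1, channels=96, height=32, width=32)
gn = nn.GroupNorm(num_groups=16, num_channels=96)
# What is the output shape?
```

Input: (1, 96, 32, 32) -> Output: (1, 96, 32, 32)

Answer: (1, 96, 32, 32)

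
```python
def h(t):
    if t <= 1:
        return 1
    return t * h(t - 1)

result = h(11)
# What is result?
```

h(11) = 11 * 10 * 9 * 8 * 7 * 6 * 5 * 4 * 3 * 2 * 1 = 39916800

Answer: 39916800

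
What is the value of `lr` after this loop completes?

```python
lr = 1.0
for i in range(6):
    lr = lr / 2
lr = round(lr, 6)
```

Halving LR 6 times: 1 / 2^6
`lr` takes the values: 1.0 → 0.5 → 0.25 → 0.125 → 0.0625 → 0.03125 → 0.015625

Answer: 0.015625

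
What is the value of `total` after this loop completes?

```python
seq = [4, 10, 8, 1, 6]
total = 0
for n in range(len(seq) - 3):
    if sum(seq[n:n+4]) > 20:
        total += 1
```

Count windows with sum > 20
`total` takes the values: 0 → 1 → 2

Answer: 2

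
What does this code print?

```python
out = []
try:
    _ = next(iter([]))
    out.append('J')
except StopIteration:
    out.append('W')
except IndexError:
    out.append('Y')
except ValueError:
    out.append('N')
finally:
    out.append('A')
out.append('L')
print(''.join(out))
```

Execution trace: 'W' (except StopIteration) → 'A' (finally) → 'L' (after the try/except). Output: WAL

Answer: WAL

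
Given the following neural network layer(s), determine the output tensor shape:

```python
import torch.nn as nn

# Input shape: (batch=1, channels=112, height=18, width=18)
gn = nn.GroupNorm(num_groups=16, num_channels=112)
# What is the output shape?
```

Input: (1, 112, 18, 18) -> Output: (1, 112, 18, 18)

Answer: (1, 112, 18, 18)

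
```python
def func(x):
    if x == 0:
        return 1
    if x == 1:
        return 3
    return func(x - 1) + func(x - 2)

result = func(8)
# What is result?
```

Build up from base cases: func(0)=1, func(1)=3, func(2)=4, func(3)=7, func(4)=11, func(5)=18, func(6)=29, ..., func(8)=76

Answer: 76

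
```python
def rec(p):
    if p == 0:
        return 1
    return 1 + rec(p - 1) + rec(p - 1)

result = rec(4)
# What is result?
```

rec(p) = 1 + 2·rec(p-1), rec(0)=1. Closed form: (1+1)·2^4 - 1 = 31.

Answer: 31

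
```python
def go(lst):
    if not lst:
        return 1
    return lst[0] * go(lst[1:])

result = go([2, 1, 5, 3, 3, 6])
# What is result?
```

Product over [2, 1, 5, 3, 3, 6] = 2 * 1 * 5 * 3 * 3 * 6 = 540

Answer: 540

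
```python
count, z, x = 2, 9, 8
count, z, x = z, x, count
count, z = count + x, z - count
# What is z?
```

Trace:
`count, z, x = 2, 9, 8` → count = 2; z = 9; x = 8
`count, z, x = z, x, count` → count = 9; z = 8; x = 2
`count, z = count + x, z - count` → count = 11; z = -1
So z = -1

Answer: -1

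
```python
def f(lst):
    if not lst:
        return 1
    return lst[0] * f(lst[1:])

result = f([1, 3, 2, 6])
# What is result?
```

Product over [1, 3, 2, 6] = 1 * 3 * 2 * 6 = 36

Answer: 36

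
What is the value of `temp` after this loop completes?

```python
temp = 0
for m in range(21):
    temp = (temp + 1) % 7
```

Increment mod 7, 21 times = 0
`temp` takes the values: 0 → 1 → 2 → 3 → 4 → 5 → 6 → 0 → 1 → 2 → 3 → 4 → 5 → 6 → 0 → 1 → 2 → 3 → 4 → 5 → 6 → 0

Answer: 0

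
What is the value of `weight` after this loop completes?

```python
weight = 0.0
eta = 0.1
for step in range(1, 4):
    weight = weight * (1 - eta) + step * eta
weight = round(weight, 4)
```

Moving average with lr=0.1
`weight` takes the values: 0.0 → 0.1 → 0.29 → 0.561

Answer: 0.561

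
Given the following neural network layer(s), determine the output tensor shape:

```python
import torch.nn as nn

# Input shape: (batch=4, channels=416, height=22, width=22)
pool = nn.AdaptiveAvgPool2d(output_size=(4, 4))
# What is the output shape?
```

Input: (4, 416, 22, 22) -> Output: (4, 416, 4, 4)

Answer: (4, 416, 4, 4)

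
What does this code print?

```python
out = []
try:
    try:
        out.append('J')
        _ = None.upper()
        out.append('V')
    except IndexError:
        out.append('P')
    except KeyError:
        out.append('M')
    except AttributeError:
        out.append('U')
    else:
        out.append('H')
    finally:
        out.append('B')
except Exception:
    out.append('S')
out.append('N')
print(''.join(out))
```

Execution trace: 'J' (inner try body) → 'U' (inner except AttributeError) → 'B' (inner finally) → 'N' (after the try/except). Output: JUBN

Answer: JUBN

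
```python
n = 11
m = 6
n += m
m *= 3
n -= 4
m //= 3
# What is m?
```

Trace:
`n = 11` → n = 11
`m = 6` → m = 6
`n += m` → n = 17
`m *= 3` → m = 18
`n -= 4` → n = 13
`m //= 3` → m = 6
So m = 6

Answer: 6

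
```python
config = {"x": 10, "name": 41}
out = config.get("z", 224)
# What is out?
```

Trace:
`config = {"x": 10, "name": 41}` → config = {'x': 10, 'name': 41}
`out = config.get("z", 224)` → out = 224
So out = 224

Answer: 224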